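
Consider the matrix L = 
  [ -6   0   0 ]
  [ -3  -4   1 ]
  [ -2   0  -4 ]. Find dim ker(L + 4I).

1

L + 4I = [[-2, 0, 0], [-3, 0, 1], [-2, 0, 0]].
This matrix has rank 2, so its null space has dimension 3 − 2 = 1.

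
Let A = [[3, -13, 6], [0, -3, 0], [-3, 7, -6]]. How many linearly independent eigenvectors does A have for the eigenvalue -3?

1

A + 3I = [[6, -13, 6], [0, 0, 0], [-3, 7, -3]].
This matrix has rank 2, so its null space has dimension 3 − 2 = 1.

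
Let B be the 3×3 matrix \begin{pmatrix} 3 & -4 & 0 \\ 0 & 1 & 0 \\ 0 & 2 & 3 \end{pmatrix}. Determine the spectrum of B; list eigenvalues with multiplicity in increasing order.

1, 3, 3

Characteristic polynomial: p(λ) = λ^3 - 7λ^2 + 15λ - 9 = (λ - 3)^2(λ - 1).
Roots (with multiplicity): 1, 3, 3.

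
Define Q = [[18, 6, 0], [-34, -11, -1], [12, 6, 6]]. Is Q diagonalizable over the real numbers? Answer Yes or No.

Characteristic polynomial: p(μ) = μ^3 - 13μ^2 + 54μ - 72 = (μ - 6)(μ - 4)(μ - 3).
All 3 eigenvalues are distinct, so Q is diagonalizable.

Yes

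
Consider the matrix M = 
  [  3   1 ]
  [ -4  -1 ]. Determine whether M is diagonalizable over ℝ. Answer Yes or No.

No

Characteristic polynomial: p(μ) = μ^2 - 2μ + 1 = (μ - 1)^2.
μ = 1 has algebraic multiplicity 2; rank(M − 1I) = 1, so geometric multiplicity = 1.
Geometric multiplicity < algebraic multiplicity, so M is not diagonalizable.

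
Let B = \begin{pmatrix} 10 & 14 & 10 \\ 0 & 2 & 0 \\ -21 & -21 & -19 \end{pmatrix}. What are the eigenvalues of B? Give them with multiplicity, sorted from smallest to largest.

Characteristic polynomial: p(μ) = μ^3 + 7μ^2 + 2μ - 40 = (μ - 2)(μ + 4)(μ + 5).
Roots (with multiplicity): -5, -4, 2.

-5, -4, 2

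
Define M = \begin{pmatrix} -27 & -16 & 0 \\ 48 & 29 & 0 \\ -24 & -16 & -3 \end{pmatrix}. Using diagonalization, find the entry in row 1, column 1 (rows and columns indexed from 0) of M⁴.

2257

Characteristic polynomial: r^3 + r^2 - 21r - 45 = (r - 5)(r + 3)^2, so the eigenvalues are -3, -3, 5.
r=5: eigenvector (1, -2, 1).
r=-3: eigenvector (0, 0, 1).
r=-3: eigenvector (2, -3, 0).
P = [[1, 0, 2], [-2, 0, -3], [1, 1, 0]], D = diag(5, -3, -3), P⁻¹ = [[-3, -2, 0], [3, 2, 1], [2, 1, 0]].
M⁴ = P·diag(625, 81, 81)·P⁻¹ = [[-1551, -1088, 0], [3264, 2257, 0], [-1632, -1088, 81]].
The requested entry is 2257.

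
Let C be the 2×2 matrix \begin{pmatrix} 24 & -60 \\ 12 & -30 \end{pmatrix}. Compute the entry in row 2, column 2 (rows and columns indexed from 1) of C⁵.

-38880

Characteristic polynomial: t^2 + 6t = t(t + 6), so the eigenvalues are -6, 0.
t=-6: eigenvector (2, 1).
t=0: eigenvector (5, 2).
P = [[2, 5], [1, 2]], D = diag(-6, 0), P⁻¹ = [[-2, 5], [1, -2]].
C⁵ = P·diag(-7776, 0)·P⁻¹ = [[31104, -77760], [15552, -38880]].
The requested entry is -38880.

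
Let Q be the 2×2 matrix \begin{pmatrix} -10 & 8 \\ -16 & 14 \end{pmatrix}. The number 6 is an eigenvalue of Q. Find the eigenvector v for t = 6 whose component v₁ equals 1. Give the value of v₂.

Q − 6I = [[-16, 8], [-16, 8]].
Solving (Q − 6I)v = 0 gives the eigenspace spanned by (1, 2).
With v₁ = 1, v = (1, 2), so v₂ = 2.

2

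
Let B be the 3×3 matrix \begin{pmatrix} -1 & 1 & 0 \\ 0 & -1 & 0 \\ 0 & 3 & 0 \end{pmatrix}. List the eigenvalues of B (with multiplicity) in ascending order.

-1, -1, 0

Characteristic polynomial: p(s) = s^3 + 2s^2 + s = s(s + 1)^2.
Roots (with multiplicity): -1, -1, 0.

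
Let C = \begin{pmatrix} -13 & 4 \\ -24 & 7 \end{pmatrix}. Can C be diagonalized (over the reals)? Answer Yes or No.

Yes

Characteristic polynomial: p(μ) = μ^2 + 6μ + 5 = (μ + 1)(μ + 5).
All 2 eigenvalues are distinct, so C is diagonalizable.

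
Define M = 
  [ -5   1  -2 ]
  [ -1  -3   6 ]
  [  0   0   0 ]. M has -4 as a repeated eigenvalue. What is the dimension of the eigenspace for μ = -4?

M + 4I = [[-1, 1, -2], [-1, 1, 6], [0, 0, 4]].
This matrix has rank 2, so its null space has dimension 3 − 2 = 1.

1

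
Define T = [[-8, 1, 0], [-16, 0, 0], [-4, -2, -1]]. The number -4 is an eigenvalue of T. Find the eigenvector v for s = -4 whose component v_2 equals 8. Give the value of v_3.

T + 4I = [[-4, 1, 0], [-16, 4, 0], [-4, -2, 3]].
Solving (T + 4I)v = 0 gives the eigenspace spanned by (2, 8, 8).
With v_2 = 8, v = (2, 8, 8), so v_3 = 8.

8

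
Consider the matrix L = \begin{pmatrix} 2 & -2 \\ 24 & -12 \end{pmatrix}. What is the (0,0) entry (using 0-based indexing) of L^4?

-2864

Characteristic polynomial: s^2 + 10s + 24 = (s + 4)(s + 6), so the eigenvalues are -6, -4.
s=-6: eigenvector (-1, -4).
s=-4: eigenvector (1, 3).
P = [[-1, 1], [-4, 3]], D = diag(-6, -4), P⁻¹ = [[3, -1], [4, -1]].
L⁴ = P·diag(1296, 256)·P⁻¹ = [[-2864, 1040], [-12480, 4416]].
The requested entry is -2864.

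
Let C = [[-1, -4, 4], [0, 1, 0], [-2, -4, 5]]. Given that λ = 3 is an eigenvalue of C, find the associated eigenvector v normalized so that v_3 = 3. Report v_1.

C − 3I = [[-4, -4, 4], [0, -2, 0], [-2, -4, 2]].
Solving (C − 3I)v = 0 gives the eigenspace spanned by (3, 0, 3).
With v_3 = 3, v = (3, 0, 3), so v_1 = 3.

3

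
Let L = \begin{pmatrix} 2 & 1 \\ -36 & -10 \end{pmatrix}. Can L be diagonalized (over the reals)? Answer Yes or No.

No

Characteristic polynomial: p(t) = t^2 + 8t + 16 = (t + 4)^2.
t = -4 has algebraic multiplicity 2; rank(L + 4I) = 1, so geometric multiplicity = 1.
Geometric multiplicity < algebraic multiplicity, so L is not diagonalizable.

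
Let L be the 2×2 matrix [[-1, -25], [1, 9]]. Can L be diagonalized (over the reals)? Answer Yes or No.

No

Characteristic polynomial: p(t) = t^2 - 8t + 16 = (t - 4)^2.
t = 4 has algebraic multiplicity 2; rank(L − 4I) = 1, so geometric multiplicity = 1.
Geometric multiplicity < algebraic multiplicity, so L is not diagonalizable.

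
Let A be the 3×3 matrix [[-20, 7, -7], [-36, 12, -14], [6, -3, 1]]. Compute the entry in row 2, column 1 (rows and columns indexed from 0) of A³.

Characteristic polynomial: r^3 + 7r^2 + 4r - 12 = (r - 1)(r + 2)(r + 6), so the eigenvalues are -6, -2, 1.
r=-6: eigenvector (1, 2, 0).
r=1: eigenvector (-1, -2, 1).
r=-2: eigenvector (0, 1, 1).
P = [[1, -1, 0], [2, -2, 1], [0, 1, 1]], D = diag(-6, 1, -2), P⁻¹ = [[3, -1, 1], [2, -1, 1], [-2, 1, 0]].
A³ = P·diag(-216, 1, -8)·P⁻¹ = [[-650, 217, -217], [-1284, 426, -434], [18, -9, 1]].
The requested entry is -9.

-9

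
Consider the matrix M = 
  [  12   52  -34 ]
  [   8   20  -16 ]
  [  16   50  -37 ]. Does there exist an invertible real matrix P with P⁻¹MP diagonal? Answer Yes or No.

Yes

Characteristic polynomial: p(r) = r^3 + 5r^2 - 16r - 80 = (r - 4)(r + 4)(r + 5).
All 3 eigenvalues are distinct, so M is diagonalizable.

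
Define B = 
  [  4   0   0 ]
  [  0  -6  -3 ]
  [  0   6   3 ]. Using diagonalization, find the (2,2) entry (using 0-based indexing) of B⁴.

Characteristic polynomial: s^3 - s^2 - 12s = s(s - 4)(s + 3), so the eigenvalues are -3, 0, 4.
s=0: eigenvector (0, -1, 2).
s=4: eigenvector (1, 0, 0).
s=-3: eigenvector (0, -1, 1).
P = [[0, 1, 0], [-1, 0, -1], [2, 0, 1]], D = diag(0, 4, -3), P⁻¹ = [[0, 1, 1], [1, 0, 0], [0, -2, -1]].
B⁴ = P·diag(0, 256, 81)·P⁻¹ = [[256, 0, 0], [0, 162, 81], [0, -162, -81]].
The requested entry is -81.

-81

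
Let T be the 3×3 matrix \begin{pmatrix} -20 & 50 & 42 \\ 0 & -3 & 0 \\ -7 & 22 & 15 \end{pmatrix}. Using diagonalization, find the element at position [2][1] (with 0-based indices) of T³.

Characteristic polynomial: μ^3 + 8μ^2 + 9μ - 18 = (μ - 1)(μ + 3)(μ + 6), so the eigenvalues are -6, -3, 1.
μ=-6: eigenvector (3, 0, 1).
μ=-3: eigenvector (-2, 1, -2).
μ=1: eigenvector (2, 0, 1).
P = [[3, -2, 2], [0, 1, 0], [1, -2, 1]], D = diag(-6, -3, 1), P⁻¹ = [[1, -2, -2], [0, 1, 0], [-1, 4, 3]].
T³ = P·diag(-216, -27, 1)·P⁻¹ = [[-650, 1358, 1302], [0, -27, 0], [-217, 490, 435]].
The requested entry is 490.

490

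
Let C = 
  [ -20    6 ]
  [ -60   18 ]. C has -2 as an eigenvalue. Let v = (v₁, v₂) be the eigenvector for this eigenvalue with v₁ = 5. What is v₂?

15

C + 2I = [[-18, 6], [-60, 20]].
Solving (C + 2I)v = 0 gives the eigenspace spanned by (5, 15).
With v₁ = 5, v = (5, 15), so v₂ = 15.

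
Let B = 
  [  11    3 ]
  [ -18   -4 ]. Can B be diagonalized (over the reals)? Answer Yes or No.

Yes

Characteristic polynomial: p(μ) = μ^2 - 7μ + 10 = (μ - 5)(μ - 2).
All 2 eigenvalues are distinct, so B is diagonalizable.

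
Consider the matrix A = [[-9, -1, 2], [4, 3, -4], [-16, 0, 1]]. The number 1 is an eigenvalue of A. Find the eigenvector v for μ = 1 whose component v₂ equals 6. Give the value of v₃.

A − 1I = [[-10, -1, 2], [4, 2, -4], [-16, 0, 0]].
Solving (A − 1I)v = 0 gives the eigenspace spanned by (0, 6, 3).
With v₂ = 6, v = (0, 6, 3), so v₃ = 3.

3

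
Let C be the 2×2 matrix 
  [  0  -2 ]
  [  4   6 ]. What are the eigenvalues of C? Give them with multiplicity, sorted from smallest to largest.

2, 4

Characteristic polynomial: p(μ) = μ^2 - 6μ + 8 = (μ - 4)(μ - 2).
Roots (with multiplicity): 2, 4.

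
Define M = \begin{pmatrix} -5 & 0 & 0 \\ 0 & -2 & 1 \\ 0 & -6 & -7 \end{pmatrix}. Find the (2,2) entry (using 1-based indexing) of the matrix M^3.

58

Characteristic polynomial: t^3 + 14t^2 + 65t + 100 = (t + 4)(t + 5)^2, so the eigenvalues are -5, -5, -4.
t=-5: eigenvector (1, 0, 0).
t=-5: eigenvector (0, -1, 3).
t=-4: eigenvector (0, 1, -2).
P = [[1, 0, 0], [0, -1, 1], [0, 3, -2]], D = diag(-5, -5, -4), P⁻¹ = [[1, 0, 0], [0, 2, 1], [0, 3, 1]].
M³ = P·diag(-125, -125, -64)·P⁻¹ = [[-125, 0, 0], [0, 58, 61], [0, -366, -247]].
The requested entry is 58.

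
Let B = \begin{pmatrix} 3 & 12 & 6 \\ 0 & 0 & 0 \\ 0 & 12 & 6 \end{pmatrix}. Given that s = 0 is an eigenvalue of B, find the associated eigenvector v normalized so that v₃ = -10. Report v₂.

B = [[3, 12, 6], [0, 0, 0], [0, 12, 6]].
Solving (B)v = 0 gives the eigenspace spanned by (0, 5, -10).
With v₃ = -10, v = (0, 5, -10), so v₂ = 5.

5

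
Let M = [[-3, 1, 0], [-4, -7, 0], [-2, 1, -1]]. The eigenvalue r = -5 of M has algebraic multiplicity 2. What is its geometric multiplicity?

M + 5I = [[2, 1, 0], [-4, -2, 0], [-2, 1, 4]].
This matrix has rank 2, so its null space has dimension 3 − 2 = 1.

1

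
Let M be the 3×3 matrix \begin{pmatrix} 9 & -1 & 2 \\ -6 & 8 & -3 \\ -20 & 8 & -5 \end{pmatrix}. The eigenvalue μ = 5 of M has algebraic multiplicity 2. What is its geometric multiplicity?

1

M − 5I = [[4, -1, 2], [-6, 3, -3], [-20, 8, -10]].
This matrix has rank 2, so its null space has dimension 3 − 2 = 1.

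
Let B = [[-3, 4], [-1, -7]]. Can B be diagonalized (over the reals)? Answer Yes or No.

No

Characteristic polynomial: p(λ) = λ^2 + 10λ + 25 = (λ + 5)^2.
λ = -5 has algebraic multiplicity 2; rank(B + 5I) = 1, so geometric multiplicity = 1.
Geometric multiplicity < algebraic multiplicity, so B is not diagonalizable.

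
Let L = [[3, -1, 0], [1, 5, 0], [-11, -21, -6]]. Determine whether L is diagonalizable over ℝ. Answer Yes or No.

Characteristic polynomial: p(λ) = λ^3 - 2λ^2 - 32λ + 96 = (λ - 4)^2(λ + 6).
λ = 4 has algebraic multiplicity 2; rank(L − 4I) = 2, so geometric multiplicity = 1.
Geometric multiplicity < algebraic multiplicity, so L is not diagonalizable.

No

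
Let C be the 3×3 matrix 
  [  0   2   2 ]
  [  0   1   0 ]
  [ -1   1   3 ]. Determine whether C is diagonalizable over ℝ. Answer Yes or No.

No

Characteristic polynomial: p(λ) = λ^3 - 4λ^2 + 5λ - 2 = (λ - 2)(λ - 1)^2.
λ = 1 has algebraic multiplicity 2; rank(C − 1I) = 2, so geometric multiplicity = 1.
Geometric multiplicity < algebraic multiplicity, so C is not diagonalizable.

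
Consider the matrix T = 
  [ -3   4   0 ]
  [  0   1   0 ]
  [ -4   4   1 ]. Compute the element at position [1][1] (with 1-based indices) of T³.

Characteristic polynomial: λ^3 + λ^2 - 5λ + 3 = (λ - 1)^2(λ + 3), so the eigenvalues are -3, 1, 1.
λ=-3: eigenvector (1, 0, 1).
λ=1: eigenvector (1, 1, 1).
λ=1: eigenvector (0, 0, 1).
P = [[1, 1, 0], [0, 1, 0], [1, 1, 1]], D = diag(-3, 1, 1), P⁻¹ = [[1, -1, 0], [0, 1, 0], [-1, 0, 1]].
T³ = P·diag(-27, 1, 1)·P⁻¹ = [[-27, 28, 0], [0, 1, 0], [-28, 28, 1]].
The requested entry is -27.

-27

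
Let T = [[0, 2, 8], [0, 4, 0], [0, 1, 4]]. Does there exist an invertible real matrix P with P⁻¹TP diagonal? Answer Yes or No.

No

Characteristic polynomial: p(r) = r^3 - 8r^2 + 16r = r(r - 4)^2.
r = 4 has algebraic multiplicity 2; rank(T − 4I) = 2, so geometric multiplicity = 1.
Geometric multiplicity < algebraic multiplicity, so T is not diagonalizable.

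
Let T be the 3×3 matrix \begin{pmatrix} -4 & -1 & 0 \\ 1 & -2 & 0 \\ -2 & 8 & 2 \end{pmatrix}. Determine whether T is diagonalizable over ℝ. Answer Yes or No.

Characteristic polynomial: p(s) = s^3 + 4s^2 - 3s - 18 = (s - 2)(s + 3)^2.
s = -3 has algebraic multiplicity 2; rank(T + 3I) = 2, so geometric multiplicity = 1.
Geometric multiplicity < algebraic multiplicity, so T is not diagonalizable.

No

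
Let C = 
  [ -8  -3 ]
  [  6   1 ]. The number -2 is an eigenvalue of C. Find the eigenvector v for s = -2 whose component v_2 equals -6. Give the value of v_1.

C + 2I = [[-6, -3], [6, 3]].
Solving (C + 2I)v = 0 gives the eigenspace spanned by (3, -6).
With v_2 = -6, v = (3, -6), so v_1 = 3.

3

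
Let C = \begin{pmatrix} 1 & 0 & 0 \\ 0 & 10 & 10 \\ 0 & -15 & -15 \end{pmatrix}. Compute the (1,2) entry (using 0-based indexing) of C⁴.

-1250

Characteristic polynomial: μ^3 + 4μ^2 - 5μ = μ(μ - 1)(μ + 5), so the eigenvalues are -5, 0, 1.
μ=1: eigenvector (1, 0, 0).
μ=-5: eigenvector (0, -2, 3).
μ=0: eigenvector (0, 1, -1).
P = [[1, 0, 0], [0, -2, 1], [0, 3, -1]], D = diag(1, -5, 0), P⁻¹ = [[1, 0, 0], [0, 1, 1], [0, 3, 2]].
C⁴ = P·diag(1, 625, 0)·P⁻¹ = [[1, 0, 0], [0, -1250, -1250], [0, 1875, 1875]].
The requested entry is -1250.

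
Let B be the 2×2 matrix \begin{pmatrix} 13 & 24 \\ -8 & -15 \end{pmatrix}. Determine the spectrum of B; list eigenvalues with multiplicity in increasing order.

Characteristic polynomial: p(μ) = μ^2 + 2μ - 3 = (μ - 1)(μ + 3).
Roots (with multiplicity): -3, 1.

-3, 1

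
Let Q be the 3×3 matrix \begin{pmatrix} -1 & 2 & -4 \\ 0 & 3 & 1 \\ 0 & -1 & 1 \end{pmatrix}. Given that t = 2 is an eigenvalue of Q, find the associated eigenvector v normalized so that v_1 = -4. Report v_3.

Q − 2I = [[-3, 2, -4], [0, 1, 1], [0, -1, -1]].
Solving (Q − 2I)v = 0 gives the eigenspace spanned by (-4, -2, 2).
With v_1 = -4, v = (-4, -2, 2), so v_3 = 2.

2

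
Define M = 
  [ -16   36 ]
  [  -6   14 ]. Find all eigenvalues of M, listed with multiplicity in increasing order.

-4, 2

Characteristic polynomial: p(μ) = μ^2 + 2μ - 8 = (μ - 2)(μ + 4).
Roots (with multiplicity): -4, 2.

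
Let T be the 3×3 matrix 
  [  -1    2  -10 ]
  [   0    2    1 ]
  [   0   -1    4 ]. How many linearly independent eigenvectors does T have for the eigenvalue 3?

1

T − 3I = [[-4, 2, -10], [0, -1, 1], [0, -1, 1]].
This matrix has rank 2, so its null space has dimension 3 − 2 = 1.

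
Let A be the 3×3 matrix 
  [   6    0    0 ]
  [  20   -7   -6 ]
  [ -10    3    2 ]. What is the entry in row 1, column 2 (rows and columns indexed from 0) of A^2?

Characteristic polynomial: r^3 - r^2 - 26r - 24 = (r - 6)(r + 1)(r + 4), so the eigenvalues are -4, -1, 6.
r=6: eigenvector (1, 2, -1).
r=-1: eigenvector (0, 1, -1).
r=-4: eigenvector (0, 2, -1).
P = [[1, 0, 0], [2, 1, 2], [-1, -1, -1]], D = diag(6, -1, -4), P⁻¹ = [[1, 0, 0], [0, -1, -2], [-1, 1, 1]].
A² = P·diag(36, 1, 16)·P⁻¹ = [[36, 0, 0], [40, 31, 30], [-20, -15, -14]].
The requested entry is 30.

30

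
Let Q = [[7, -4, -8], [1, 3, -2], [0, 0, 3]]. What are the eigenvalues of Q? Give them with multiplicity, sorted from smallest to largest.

Characteristic polynomial: p(μ) = μ^3 - 13μ^2 + 55μ - 75 = (μ - 5)^2(μ - 3).
Roots (with multiplicity): 3, 5, 5.

3, 5, 5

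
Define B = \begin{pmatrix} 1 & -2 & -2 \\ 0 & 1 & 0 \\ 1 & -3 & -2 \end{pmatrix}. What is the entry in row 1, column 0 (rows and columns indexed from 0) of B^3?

0

Characteristic polynomial: μ^3 - μ = μ(μ - 1)(μ + 1), so the eigenvalues are -1, 0, 1.
μ=-1: eigenvector (1, 0, 1).
μ=1: eigenvector (0, 1, -1).
μ=0: eigenvector (-2, 0, -1).
P = [[1, 0, -2], [0, 1, 0], [1, -1, -1]], D = diag(-1, 1, 0), P⁻¹ = [[-1, 2, 2], [0, 1, 0], [-1, 1, 1]].
B³ = P·diag(-1, 1, 0)·P⁻¹ = [[1, -2, -2], [0, 1, 0], [1, -3, -2]].
The requested entry is 0.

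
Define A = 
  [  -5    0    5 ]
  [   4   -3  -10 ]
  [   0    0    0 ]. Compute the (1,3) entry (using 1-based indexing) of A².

Characteristic polynomial: t^3 + 8t^2 + 15t = t(t + 3)(t + 5), so the eigenvalues are -5, -3, 0.
t=-5: eigenvector (1, -2, 0).
t=-3: eigenvector (0, 1, 0).
t=0: eigenvector (1, -2, 1).
P = [[1, 0, 1], [-2, 1, -2], [0, 0, 1]], D = diag(-5, -3, 0), P⁻¹ = [[1, 0, -1], [2, 1, 0], [0, 0, 1]].
A² = P·diag(25, 9, 0)·P⁻¹ = [[25, 0, -25], [-32, 9, 50], [0, 0, 0]].
The requested entry is -25.

-25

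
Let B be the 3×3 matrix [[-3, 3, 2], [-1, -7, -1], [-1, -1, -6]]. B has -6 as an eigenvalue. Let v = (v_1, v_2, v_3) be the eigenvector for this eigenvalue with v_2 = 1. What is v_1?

B + 6I = [[3, 3, 2], [-1, -1, -1], [-1, -1, 0]].
Solving (B + 6I)v = 0 gives the eigenspace spanned by (-1, 1, 0).
With v_2 = 1, v = (-1, 1, 0), so v_1 = -1.

-1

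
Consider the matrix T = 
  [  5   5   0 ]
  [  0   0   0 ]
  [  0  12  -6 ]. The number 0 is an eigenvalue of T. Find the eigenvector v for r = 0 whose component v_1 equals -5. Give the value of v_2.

T = [[5, 5, 0], [0, 0, 0], [0, 12, -6]].
Solving (T)v = 0 gives the eigenspace spanned by (-5, 5, 10).
With v_1 = -5, v = (-5, 5, 10), so v_2 = 5.

5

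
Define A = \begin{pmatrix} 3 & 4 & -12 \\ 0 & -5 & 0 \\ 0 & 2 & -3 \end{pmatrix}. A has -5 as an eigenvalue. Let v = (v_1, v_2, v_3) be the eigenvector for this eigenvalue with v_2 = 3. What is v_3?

-3

A + 5I = [[8, 4, -12], [0, 0, 0], [0, 2, 2]].
Solving (A + 5I)v = 0 gives the eigenspace spanned by (-6, 3, -3).
With v_2 = 3, v = (-6, 3, -3), so v_3 = -3.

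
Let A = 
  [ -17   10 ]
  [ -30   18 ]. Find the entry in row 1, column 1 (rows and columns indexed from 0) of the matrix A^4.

Characteristic polynomial: s^2 - s - 6 = (s - 3)(s + 2), so the eigenvalues are -2, 3.
s=3: eigenvector (-1, -2).
s=-2: eigenvector (2, 3).
P = [[-1, 2], [-2, 3]], D = diag(3, -2), P⁻¹ = [[3, -2], [2, -1]].
A⁴ = P·diag(81, 16)·P⁻¹ = [[-179, 130], [-390, 276]].
The requested entry is 276.

276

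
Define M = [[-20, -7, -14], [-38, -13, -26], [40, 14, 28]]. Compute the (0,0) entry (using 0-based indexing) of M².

Characteristic polynomial: t^3 + 5t^2 - 6t = t(t - 1)(t + 6), so the eigenvalues are -6, 0, 1.
t=1: eigenvector (-1, -1, 2).
t=-6: eigenvector (1, 2, -2).
t=0: eigenvector (0, -2, 1).
P = [[-1, 1, 0], [-1, 2, -2], [2, -2, 1]], D = diag(1, -6, 0), P⁻¹ = [[2, 1, 2], [3, 1, 2], [2, 0, 1]].
M² = P·diag(1, 36, 0)·P⁻¹ = [[106, 35, 70], [214, 71, 142], [-212, -70, -140]].
The requested entry is 106.

106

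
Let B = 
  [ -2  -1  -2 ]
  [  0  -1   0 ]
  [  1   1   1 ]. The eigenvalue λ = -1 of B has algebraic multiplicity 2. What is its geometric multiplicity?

B + 1I = [[-1, -1, -2], [0, 0, 0], [1, 1, 2]].
This matrix has rank 1, so its null space has dimension 3 − 1 = 2.

2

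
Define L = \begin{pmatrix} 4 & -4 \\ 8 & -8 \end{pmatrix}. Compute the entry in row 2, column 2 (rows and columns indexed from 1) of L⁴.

512

Characteristic polynomial: s^2 + 4s = s(s + 4), so the eigenvalues are -4, 0.
s=-4: eigenvector (1, 2).
s=0: eigenvector (-1, -1).
P = [[1, -1], [2, -1]], D = diag(-4, 0), P⁻¹ = [[-1, 1], [-2, 1]].
L⁴ = P·diag(256, 0)·P⁻¹ = [[-256, 256], [-512, 512]].
The requested entry is 512.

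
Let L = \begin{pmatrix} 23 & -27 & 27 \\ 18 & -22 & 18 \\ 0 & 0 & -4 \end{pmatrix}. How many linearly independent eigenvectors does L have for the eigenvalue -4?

2

L + 4I = [[27, -27, 27], [18, -18, 18], [0, 0, 0]].
This matrix has rank 1, so its null space has dimension 3 − 1 = 2.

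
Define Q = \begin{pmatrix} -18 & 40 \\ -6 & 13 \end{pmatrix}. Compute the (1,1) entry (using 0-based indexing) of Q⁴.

-959

Characteristic polynomial: s^2 + 5s + 6 = (s + 2)(s + 3), so the eigenvalues are -3, -2.
s=-2: eigenvector (-5, -2).
s=-3: eigenvector (-8, -3).
P = [[-5, -8], [-2, -3]], D = diag(-2, -3), P⁻¹ = [[3, -8], [-2, 5]].
Q⁴ = P·diag(16, 81)·P⁻¹ = [[1056, -2600], [390, -959]].
The requested entry is -959.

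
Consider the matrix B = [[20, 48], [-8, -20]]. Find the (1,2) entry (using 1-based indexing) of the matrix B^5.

Characteristic polynomial: t^2 - 16 = (t - 4)(t + 4), so the eigenvalues are -4, 4.
t=4: eigenvector (-3, 1).
t=-4: eigenvector (-2, 1).
P = [[-3, -2], [1, 1]], D = diag(4, -4), P⁻¹ = [[-1, -2], [1, 3]].
B⁵ = P·diag(1024, -1024)·P⁻¹ = [[5120, 12288], [-2048, -5120]].
The requested entry is 12288.

12288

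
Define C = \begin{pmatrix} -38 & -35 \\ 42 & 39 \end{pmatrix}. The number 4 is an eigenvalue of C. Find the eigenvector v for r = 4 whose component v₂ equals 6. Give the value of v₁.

C − 4I = [[-42, -35], [42, 35]].
Solving (C − 4I)v = 0 gives the eigenspace spanned by (-5, 6).
With v₂ = 6, v = (-5, 6), so v₁ = -5.

-5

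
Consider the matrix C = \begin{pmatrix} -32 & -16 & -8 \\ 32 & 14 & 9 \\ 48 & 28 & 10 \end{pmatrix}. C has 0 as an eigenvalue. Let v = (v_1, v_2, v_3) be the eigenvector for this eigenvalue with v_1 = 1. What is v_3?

C = [[-32, -16, -8], [32, 14, 9], [48, 28, 10]].
Solving (C)v = 0 gives the eigenspace spanned by (1, -1, -2).
With v_1 = 1, v = (1, -1, -2), so v_3 = -2.

-2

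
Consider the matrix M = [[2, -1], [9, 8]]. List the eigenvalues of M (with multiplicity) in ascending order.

5, 5

Characteristic polynomial: p(λ) = λ^2 - 10λ + 25 = (λ - 5)^2.
Roots (with multiplicity): 5, 5.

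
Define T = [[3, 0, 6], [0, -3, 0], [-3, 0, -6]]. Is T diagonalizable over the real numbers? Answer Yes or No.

Characteristic polynomial: p(s) = s^3 + 6s^2 + 9s = s(s + 3)^2.
s = -3 has algebraic multiplicity 2; rank(T + 3I) = 1, so geometric multiplicity = 2.
Every eigenvalue has geometric = algebraic multiplicity, so T is diagonalizable.

Yes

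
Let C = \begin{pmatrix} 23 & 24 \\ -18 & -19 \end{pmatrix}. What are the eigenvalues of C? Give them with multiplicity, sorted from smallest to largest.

-1, 5

Characteristic polynomial: p(r) = r^2 - 4r - 5 = (r - 5)(r + 1).
Roots (with multiplicity): -1, 5.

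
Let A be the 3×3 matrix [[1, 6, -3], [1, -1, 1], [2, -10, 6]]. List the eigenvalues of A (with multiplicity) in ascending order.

1, 1, 4

Characteristic polynomial: p(λ) = λ^3 - 6λ^2 + 9λ - 4 = (λ - 4)(λ - 1)^2.
Roots (with multiplicity): 1, 1, 4.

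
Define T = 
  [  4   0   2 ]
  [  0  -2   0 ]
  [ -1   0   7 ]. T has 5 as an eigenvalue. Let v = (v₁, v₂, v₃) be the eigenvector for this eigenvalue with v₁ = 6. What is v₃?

T − 5I = [[-1, 0, 2], [0, -7, 0], [-1, 0, 2]].
Solving (T − 5I)v = 0 gives the eigenspace spanned by (6, 0, 3).
With v₁ = 6, v = (6, 0, 3), so v₃ = 3.

3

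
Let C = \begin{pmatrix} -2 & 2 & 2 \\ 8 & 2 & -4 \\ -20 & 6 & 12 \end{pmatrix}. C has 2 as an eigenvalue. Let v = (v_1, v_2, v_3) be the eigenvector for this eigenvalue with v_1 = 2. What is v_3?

C − 2I = [[-4, 2, 2], [8, 0, -4], [-20, 6, 10]].
Solving (C − 2I)v = 0 gives the eigenspace spanned by (2, 0, 4).
With v_1 = 2, v = (2, 0, 4), so v_3 = 4.

4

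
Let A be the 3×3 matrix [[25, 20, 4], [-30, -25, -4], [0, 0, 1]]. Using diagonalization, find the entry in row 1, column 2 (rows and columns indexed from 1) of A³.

Characteristic polynomial: λ^3 - λ^2 - 25λ + 25 = (λ - 5)(λ - 1)(λ + 5), so the eigenvalues are -5, 1, 5.
λ=5: eigenvector (1, -1, 0).
λ=-5: eigenvector (-2, 3, 0).
λ=1: eigenvector (-1, 1, 1).
P = [[1, -2, -1], [-1, 3, 1], [0, 0, 1]], D = diag(5, -5, 1), P⁻¹ = [[3, 2, 1], [1, 1, 0], [0, 0, 1]].
A³ = P·diag(125, -125, 1)·P⁻¹ = [[625, 500, 124], [-750, -625, -124], [0, 0, 1]].
The requested entry is 500.

500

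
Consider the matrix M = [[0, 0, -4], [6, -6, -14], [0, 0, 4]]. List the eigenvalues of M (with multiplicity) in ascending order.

Characteristic polynomial: p(t) = t^3 + 2t^2 - 24t = t(t - 4)(t + 6).
Roots (with multiplicity): -6, 0, 4.

-6, 0, 4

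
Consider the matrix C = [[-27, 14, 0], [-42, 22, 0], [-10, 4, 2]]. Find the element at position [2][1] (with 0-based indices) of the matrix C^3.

196

Characteristic polynomial: t^3 + 3t^2 - 16t + 12 = (t - 2)(t - 1)(t + 6), so the eigenvalues are -6, 1, 2.
t=-6: eigenvector (-2, -3, -1).
t=1: eigenvector (1, 2, 2).
t=2: eigenvector (0, 0, 1).
P = [[-2, 1, 0], [-3, 2, 0], [-1, 2, 1]], D = diag(-6, 1, 2), P⁻¹ = [[-2, 1, 0], [-3, 2, 0], [4, -3, 1]].
C³ = P·diag(-216, 1, 8)·P⁻¹ = [[-867, 434, 0], [-1302, 652, 0], [-406, 196, 8]].
The requested entry is 196.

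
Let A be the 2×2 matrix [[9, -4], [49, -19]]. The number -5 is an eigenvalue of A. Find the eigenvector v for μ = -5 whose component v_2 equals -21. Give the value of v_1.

A + 5I = [[14, -4], [49, -14]].
Solving (A + 5I)v = 0 gives the eigenspace spanned by (-6, -21).
With v_2 = -21, v = (-6, -21), so v_1 = -6.

-6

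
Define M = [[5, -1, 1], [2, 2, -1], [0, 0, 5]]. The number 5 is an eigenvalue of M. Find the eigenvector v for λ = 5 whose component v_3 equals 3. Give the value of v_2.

3

M − 5I = [[0, -1, 1], [2, -3, -1], [0, 0, 0]].
Solving (M − 5I)v = 0 gives the eigenspace spanned by (6, 3, 3).
With v_3 = 3, v = (6, 3, 3), so v_2 = 3.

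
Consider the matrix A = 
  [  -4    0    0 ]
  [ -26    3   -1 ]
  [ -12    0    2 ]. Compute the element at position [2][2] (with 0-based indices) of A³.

Characteristic polynomial: t^3 - t^2 - 14t + 24 = (t - 3)(t - 2)(t + 4), so the eigenvalues are -4, 2, 3.
t=-4: eigenvector (1, 4, 2).
t=3: eigenvector (0, 1, 0).
t=2: eigenvector (0, 1, 1).
P = [[1, 0, 0], [4, 1, 1], [2, 0, 1]], D = diag(-4, 3, 2), P⁻¹ = [[1, 0, 0], [-2, 1, -1], [-2, 0, 1]].
A³ = P·diag(-64, 27, 8)·P⁻¹ = [[-64, 0, 0], [-326, 27, -19], [-144, 0, 8]].
The requested entry is 8.

8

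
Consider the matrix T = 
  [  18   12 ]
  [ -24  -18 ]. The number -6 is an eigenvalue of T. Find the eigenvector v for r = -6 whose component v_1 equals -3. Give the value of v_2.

T + 6I = [[24, 12], [-24, -12]].
Solving (T + 6I)v = 0 gives the eigenspace spanned by (-3, 6).
With v_1 = -3, v = (-3, 6), so v_2 = 6.

6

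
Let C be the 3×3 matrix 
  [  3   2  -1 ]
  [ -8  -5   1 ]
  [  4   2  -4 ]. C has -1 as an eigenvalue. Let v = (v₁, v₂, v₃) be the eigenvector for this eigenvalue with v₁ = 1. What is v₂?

C + 1I = [[4, 2, -1], [-8, -4, 1], [4, 2, -3]].
Solving (C + 1I)v = 0 gives the eigenspace spanned by (1, -2, 0).
With v₁ = 1, v = (1, -2, 0), so v₂ = -2.

-2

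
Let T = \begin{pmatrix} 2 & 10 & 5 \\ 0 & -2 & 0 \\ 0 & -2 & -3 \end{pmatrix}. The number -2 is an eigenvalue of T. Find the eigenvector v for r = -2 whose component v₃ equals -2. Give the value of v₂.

T + 2I = [[4, 10, 5], [0, 0, 0], [0, -2, -1]].
Solving (T + 2I)v = 0 gives the eigenspace spanned by (0, 1, -2).
With v₃ = -2, v = (0, 1, -2), so v₂ = 1.

1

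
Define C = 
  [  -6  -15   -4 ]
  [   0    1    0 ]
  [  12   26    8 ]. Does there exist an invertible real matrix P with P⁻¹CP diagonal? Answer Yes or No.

Characteristic polynomial: p(r) = r^3 - 3r^2 + 2r = r(r - 2)(r - 1).
All 3 eigenvalues are distinct, so C is diagonalizable.

Yes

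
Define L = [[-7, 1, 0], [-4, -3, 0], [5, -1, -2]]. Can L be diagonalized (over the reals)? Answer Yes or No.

Characteristic polynomial: p(μ) = μ^3 + 12μ^2 + 45μ + 50 = (μ + 2)(μ + 5)^2.
μ = -5 has algebraic multiplicity 2; rank(L + 5I) = 2, so geometric multiplicity = 1.
Geometric multiplicity < algebraic multiplicity, so L is not diagonalizable.

No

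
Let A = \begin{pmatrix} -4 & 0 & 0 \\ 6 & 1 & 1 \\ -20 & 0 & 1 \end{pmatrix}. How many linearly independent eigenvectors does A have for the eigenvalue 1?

A − 1I = [[-5, 0, 0], [6, 0, 1], [-20, 0, 0]].
This matrix has rank 2, so its null space has dimension 3 − 2 = 1.

1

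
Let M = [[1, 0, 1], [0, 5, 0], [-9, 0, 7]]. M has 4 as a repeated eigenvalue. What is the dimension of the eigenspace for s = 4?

M − 4I = [[-3, 0, 1], [0, 1, 0], [-9, 0, 3]].
This matrix has rank 2, so its null space has dimension 3 − 2 = 1.

1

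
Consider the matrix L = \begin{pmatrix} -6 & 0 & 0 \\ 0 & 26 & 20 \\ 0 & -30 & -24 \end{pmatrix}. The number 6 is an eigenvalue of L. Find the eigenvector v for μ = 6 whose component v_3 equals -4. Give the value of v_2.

4

L − 6I = [[-12, 0, 0], [0, 20, 20], [0, -30, -30]].
Solving (L − 6I)v = 0 gives the eigenspace spanned by (0, 4, -4).
With v_3 = -4, v = (0, 4, -4), so v_2 = 4.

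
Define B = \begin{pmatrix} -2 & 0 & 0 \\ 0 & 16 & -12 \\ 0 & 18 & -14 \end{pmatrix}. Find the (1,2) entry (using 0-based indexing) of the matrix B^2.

-24

Characteristic polynomial: s^3 - 12s - 16 = (s - 4)(s + 2)^2, so the eigenvalues are -2, -2, 4.
s=4: eigenvector (0, 1, 1).
s=-2: eigenvector (1, 0, 0).
s=-2: eigenvector (0, 2, 3).
P = [[0, 1, 0], [1, 0, 2], [1, 0, 3]], D = diag(4, -2, -2), P⁻¹ = [[0, 3, -2], [1, 0, 0], [0, -1, 1]].
B² = P·diag(16, 4, 4)·P⁻¹ = [[4, 0, 0], [0, 40, -24], [0, 36, -20]].
The requested entry is -24.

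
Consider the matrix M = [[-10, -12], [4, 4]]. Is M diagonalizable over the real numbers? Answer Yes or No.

Yes

Characteristic polynomial: p(s) = s^2 + 6s + 8 = (s + 2)(s + 4).
All 2 eigenvalues are distinct, so M is diagonalizable.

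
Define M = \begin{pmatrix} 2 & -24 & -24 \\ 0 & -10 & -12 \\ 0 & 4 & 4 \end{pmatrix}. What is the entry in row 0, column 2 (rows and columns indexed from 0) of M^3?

Characteristic polynomial: r^3 + 4r^2 - 4r - 16 = (r - 2)(r + 2)(r + 4), so the eigenvalues are -4, -2, 2.
r=2: eigenvector (1, 0, 0).
r=-2: eigenvector (-6, -3, 2).
r=-4: eigenvector (-4, -2, 1).
P = [[1, -6, -4], [0, -3, -2], [0, 2, 1]], D = diag(2, -2, -4), P⁻¹ = [[1, -2, 0], [0, 1, 2], [0, -2, -3]].
M³ = P·diag(8, -8, -64)·P⁻¹ = [[8, -480, -672], [0, -232, -336], [0, 112, 160]].
The requested entry is -672.

-672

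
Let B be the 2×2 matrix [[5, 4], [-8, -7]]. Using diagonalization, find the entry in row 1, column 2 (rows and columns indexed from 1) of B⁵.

244

Characteristic polynomial: t^2 + 2t - 3 = (t - 1)(t + 3), so the eigenvalues are -3, 1.
t=-3: eigenvector (-1, 2).
t=1: eigenvector (-1, 1).
P = [[-1, -1], [2, 1]], D = diag(-3, 1), P⁻¹ = [[1, 1], [-2, -1]].
B⁵ = P·diag(-243, 1)·P⁻¹ = [[245, 244], [-488, -487]].
The requested entry is 244.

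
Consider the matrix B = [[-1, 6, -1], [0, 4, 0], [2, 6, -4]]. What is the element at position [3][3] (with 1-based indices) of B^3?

Characteristic polynomial: μ^3 + μ^2 - 14μ - 24 = (μ - 4)(μ + 2)(μ + 3), so the eigenvalues are -3, -2, 4.
μ=-2: eigenvector (1, 0, 1).
μ=-3: eigenvector (1, 0, 2).
μ=4: eigenvector (1, 1, 1).
P = [[1, 1, 1], [0, 0, 1], [1, 2, 1]], D = diag(-2, -3, 4), P⁻¹ = [[2, -1, -1], [-1, 0, 1], [0, 1, 0]].
B³ = P·diag(-8, -27, 64)·P⁻¹ = [[11, 72, -19], [0, 64, 0], [38, 72, -46]].
The requested entry is -46.

-46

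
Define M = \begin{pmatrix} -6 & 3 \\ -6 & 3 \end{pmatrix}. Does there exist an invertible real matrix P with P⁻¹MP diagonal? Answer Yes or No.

Yes

Characteristic polynomial: p(μ) = μ^2 + 3μ = μ(μ + 3).
All 2 eigenvalues are distinct, so M is diagonalizable.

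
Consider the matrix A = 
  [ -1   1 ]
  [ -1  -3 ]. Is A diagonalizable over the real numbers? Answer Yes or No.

No

Characteristic polynomial: p(λ) = λ^2 + 4λ + 4 = (λ + 2)^2.
λ = -2 has algebraic multiplicity 2; rank(A + 2I) = 1, so geometric multiplicity = 1.
Geometric multiplicity < algebraic multiplicity, so A is not diagonalizable.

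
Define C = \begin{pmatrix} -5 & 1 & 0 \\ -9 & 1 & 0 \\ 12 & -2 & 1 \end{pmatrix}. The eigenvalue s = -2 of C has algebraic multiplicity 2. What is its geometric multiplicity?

C + 2I = [[-3, 1, 0], [-9, 3, 0], [12, -2, 3]].
This matrix has rank 2, so its null space has dimension 3 − 2 = 1.

1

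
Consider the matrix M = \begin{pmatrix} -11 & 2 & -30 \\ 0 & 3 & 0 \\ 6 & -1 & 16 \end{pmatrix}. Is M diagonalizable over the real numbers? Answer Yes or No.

Yes

Characteristic polynomial: p(λ) = λ^3 - 8λ^2 + 19λ - 12 = (λ - 4)(λ - 3)(λ - 1).
All 3 eigenvalues are distinct, so M is diagonalizable.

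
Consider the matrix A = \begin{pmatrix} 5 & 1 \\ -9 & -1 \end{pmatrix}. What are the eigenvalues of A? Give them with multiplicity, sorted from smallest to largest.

2, 2

Characteristic polynomial: p(r) = r^2 - 4r + 4 = (r - 2)^2.
Roots (with multiplicity): 2, 2.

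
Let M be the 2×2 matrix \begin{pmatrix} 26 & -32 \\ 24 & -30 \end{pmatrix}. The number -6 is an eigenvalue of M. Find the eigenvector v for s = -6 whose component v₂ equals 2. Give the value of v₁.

M + 6I = [[32, -32], [24, -24]].
Solving (M + 6I)v = 0 gives the eigenspace spanned by (2, 2).
With v₂ = 2, v = (2, 2), so v₁ = 2.

2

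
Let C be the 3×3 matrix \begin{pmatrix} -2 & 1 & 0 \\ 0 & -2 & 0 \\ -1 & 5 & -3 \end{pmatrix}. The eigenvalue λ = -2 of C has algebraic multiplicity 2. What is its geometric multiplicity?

C + 2I = [[0, 1, 0], [0, 0, 0], [-1, 5, -1]].
This matrix has rank 2, so its null space has dimension 3 − 2 = 1.

1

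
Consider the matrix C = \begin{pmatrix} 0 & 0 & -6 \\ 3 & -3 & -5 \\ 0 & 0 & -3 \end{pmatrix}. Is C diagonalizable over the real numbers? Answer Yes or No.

Characteristic polynomial: p(λ) = λ^3 + 6λ^2 + 9λ = λ(λ + 3)^2.
λ = -3 has algebraic multiplicity 2; rank(C + 3I) = 2, so geometric multiplicity = 1.
Geometric multiplicity < algebraic multiplicity, so C is not diagonalizable.

No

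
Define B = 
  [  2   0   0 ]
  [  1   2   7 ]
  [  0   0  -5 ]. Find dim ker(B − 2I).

1

B − 2I = [[0, 0, 0], [1, 0, 7], [0, 0, -7]].
This matrix has rank 2, so its null space has dimension 3 − 2 = 1.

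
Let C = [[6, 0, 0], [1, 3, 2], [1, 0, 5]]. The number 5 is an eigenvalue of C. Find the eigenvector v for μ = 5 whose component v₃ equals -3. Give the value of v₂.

-3

C − 5I = [[1, 0, 0], [1, -2, 2], [1, 0, 0]].
Solving (C − 5I)v = 0 gives the eigenspace spanned by (0, -3, -3).
With v₃ = -3, v = (0, -3, -3), so v₂ = -3.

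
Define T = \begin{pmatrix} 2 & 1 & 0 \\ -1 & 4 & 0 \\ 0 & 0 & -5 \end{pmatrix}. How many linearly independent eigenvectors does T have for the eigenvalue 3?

T − 3I = [[-1, 1, 0], [-1, 1, 0], [0, 0, -8]].
This matrix has rank 2, so its null space has dimension 3 − 2 = 1.

1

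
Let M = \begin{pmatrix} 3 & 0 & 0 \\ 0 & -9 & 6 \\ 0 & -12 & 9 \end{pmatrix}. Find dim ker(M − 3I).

M − 3I = [[0, 0, 0], [0, -12, 6], [0, -12, 6]].
This matrix has rank 1, so its null space has dimension 3 − 1 = 2.

2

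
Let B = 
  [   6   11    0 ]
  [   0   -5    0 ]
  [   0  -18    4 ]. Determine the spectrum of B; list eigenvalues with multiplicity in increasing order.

Characteristic polynomial: p(s) = s^3 - 5s^2 - 26s + 120 = (s - 6)(s - 4)(s + 5).
Roots (with multiplicity): -5, 4, 6.

-5, 4, 6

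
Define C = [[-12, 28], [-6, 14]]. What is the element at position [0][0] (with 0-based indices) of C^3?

-48

Characteristic polynomial: r^2 - 2r = r(r - 2), so the eigenvalues are 0, 2.
r=2: eigenvector (2, 1).
r=0: eigenvector (7, 3).
P = [[2, 7], [1, 3]], D = diag(2, 0), P⁻¹ = [[-3, 7], [1, -2]].
C³ = P·diag(8, 0)·P⁻¹ = [[-48, 112], [-24, 56]].
The requested entry is -48.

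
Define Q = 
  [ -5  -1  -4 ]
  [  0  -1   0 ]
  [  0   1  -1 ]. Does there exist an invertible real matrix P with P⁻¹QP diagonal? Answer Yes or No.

Characteristic polynomial: p(s) = s^3 + 7s^2 + 11s + 5 = (s + 1)^2(s + 5).
s = -1 has algebraic multiplicity 2; rank(Q + 1I) = 2, so geometric multiplicity = 1.
Geometric multiplicity < algebraic multiplicity, so Q is not diagonalizable.

No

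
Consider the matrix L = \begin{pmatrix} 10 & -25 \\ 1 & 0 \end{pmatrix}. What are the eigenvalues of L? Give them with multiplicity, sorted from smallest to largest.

5, 5

Characteristic polynomial: p(μ) = μ^2 - 10μ + 25 = (μ - 5)^2.
Roots (with multiplicity): 5, 5.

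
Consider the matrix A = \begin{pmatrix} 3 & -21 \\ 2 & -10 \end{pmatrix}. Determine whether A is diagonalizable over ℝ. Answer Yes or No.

Characteristic polynomial: p(s) = s^2 + 7s + 12 = (s + 3)(s + 4).
All 2 eigenvalues are distinct, so A is diagonalizable.

Yes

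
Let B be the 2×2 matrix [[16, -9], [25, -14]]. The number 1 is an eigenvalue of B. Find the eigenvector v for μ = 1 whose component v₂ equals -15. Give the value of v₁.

-9

B − 1I = [[15, -9], [25, -15]].
Solving (B − 1I)v = 0 gives the eigenspace spanned by (-9, -15).
With v₂ = -15, v = (-9, -15), so v₁ = -9.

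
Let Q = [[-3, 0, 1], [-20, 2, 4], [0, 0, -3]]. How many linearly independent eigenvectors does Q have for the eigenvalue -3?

Q + 3I = [[0, 0, 1], [-20, 5, 4], [0, 0, 0]].
This matrix has rank 2, so its null space has dimension 3 − 2 = 1.

1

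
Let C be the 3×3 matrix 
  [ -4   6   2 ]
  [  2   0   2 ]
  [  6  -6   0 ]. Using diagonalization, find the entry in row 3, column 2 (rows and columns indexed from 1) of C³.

Characteristic polynomial: s^3 + 4s^2 - 12s = s(s - 2)(s + 6), so the eigenvalues are -6, 0, 2.
s=2: eigenvector (1, 1, 0).
s=-6: eigenvector (-1, 0, 1).
s=0: eigenvector (-1, -1, 1).
P = [[1, -1, -1], [1, 0, -1], [0, 1, 1]], D = diag(2, -6, 0), P⁻¹ = [[1, 0, 1], [-1, 1, 0], [1, -1, 1]].
C³ = P·diag(8, -216, 0)·P⁻¹ = [[-208, 216, 8], [8, 0, 8], [216, -216, 0]].
The requested entry is -216.

-216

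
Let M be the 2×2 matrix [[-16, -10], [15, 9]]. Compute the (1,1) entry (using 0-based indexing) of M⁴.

-2589

Characteristic polynomial: μ^2 + 7μ + 6 = (μ + 1)(μ + 6), so the eigenvalues are -6, -1.
μ=-6: eigenvector (1, -1).
μ=-1: eigenvector (-2, 3).
P = [[1, -2], [-1, 3]], D = diag(-6, -1), P⁻¹ = [[3, 2], [1, 1]].
M⁴ = P·diag(1296, 1)·P⁻¹ = [[3886, 2590], [-3885, -2589]].
The requested entry is -2589.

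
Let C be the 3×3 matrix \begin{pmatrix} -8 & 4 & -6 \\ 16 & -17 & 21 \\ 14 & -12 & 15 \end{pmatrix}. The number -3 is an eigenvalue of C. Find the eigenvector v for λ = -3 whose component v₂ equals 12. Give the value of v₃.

8

C + 3I = [[-5, 4, -6], [16, -14, 21], [14, -12, 18]].
Solving (C + 3I)v = 0 gives the eigenspace spanned by (0, 12, 8).
With v₂ = 12, v = (0, 12, 8), so v₃ = 8.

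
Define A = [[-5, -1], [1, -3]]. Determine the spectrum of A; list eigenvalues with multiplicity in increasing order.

Characteristic polynomial: p(λ) = λ^2 + 8λ + 16 = (λ + 4)^2.
Roots (with multiplicity): -4, -4.

-4, -4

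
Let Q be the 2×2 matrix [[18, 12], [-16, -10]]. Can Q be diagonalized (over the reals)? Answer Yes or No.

Yes

Characteristic polynomial: p(t) = t^2 - 8t + 12 = (t - 6)(t - 2).
All 2 eigenvalues are distinct, so Q is diagonalizable.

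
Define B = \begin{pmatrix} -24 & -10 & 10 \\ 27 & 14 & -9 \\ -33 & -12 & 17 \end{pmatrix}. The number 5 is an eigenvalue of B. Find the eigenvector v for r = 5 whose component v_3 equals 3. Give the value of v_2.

B − 5I = [[-29, -10, 10], [27, 9, -9], [-33, -12, 12]].
Solving (B − 5I)v = 0 gives the eigenspace spanned by (0, 3, 3).
With v_3 = 3, v = (0, 3, 3), so v_2 = 3.

3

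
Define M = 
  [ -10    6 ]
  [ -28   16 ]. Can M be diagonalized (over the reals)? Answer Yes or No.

Yes

Characteristic polynomial: p(t) = t^2 - 6t + 8 = (t - 4)(t - 2).
All 2 eigenvalues are distinct, so M is diagonalizable.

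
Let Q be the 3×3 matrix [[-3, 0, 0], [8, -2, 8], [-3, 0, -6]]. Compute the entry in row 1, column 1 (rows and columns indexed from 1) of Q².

Characteristic polynomial: λ^3 + 11λ^2 + 36λ + 36 = (λ + 2)(λ + 3)(λ + 6), so the eigenvalues are -6, -3, -2.
λ=-3: eigenvector (1, 0, -1).
λ=-2: eigenvector (0, 1, 0).
λ=-6: eigenvector (0, -2, 1).
P = [[1, 0, 0], [0, 1, -2], [-1, 0, 1]], D = diag(-3, -2, -6), P⁻¹ = [[1, 0, 0], [2, 1, 2], [1, 0, 1]].
Q² = P·diag(9, 4, 36)·P⁻¹ = [[9, 0, 0], [-64, 4, -64], [27, 0, 36]].
The requested entry is 9.

9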